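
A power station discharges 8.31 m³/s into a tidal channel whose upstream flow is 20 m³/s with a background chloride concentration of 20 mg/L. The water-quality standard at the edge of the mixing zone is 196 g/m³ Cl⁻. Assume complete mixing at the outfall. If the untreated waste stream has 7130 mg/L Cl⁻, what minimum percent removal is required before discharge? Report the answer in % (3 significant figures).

91.3 %

Mass balance: 196·28.31 = 8.31·Cₑ + 20·20.
Cₑ = (5549 − 400) / 8.31 = 619.6 mg/L.
Required removal = 1 − 619.6/7130 = 91.31 %.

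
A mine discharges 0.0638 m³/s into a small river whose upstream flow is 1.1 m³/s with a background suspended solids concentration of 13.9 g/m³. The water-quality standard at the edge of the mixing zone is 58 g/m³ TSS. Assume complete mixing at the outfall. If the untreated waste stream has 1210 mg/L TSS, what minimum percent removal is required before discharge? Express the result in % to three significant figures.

32.4 %

Mass balance: 58·1.164 = 0.0638·Cₑ + 1.1·13.9.
Cₑ = (67.5 − 15.29) / 0.0638 = 818.3 mg/L.
Required removal = 1 − 818.3/1210 = 32.37 %.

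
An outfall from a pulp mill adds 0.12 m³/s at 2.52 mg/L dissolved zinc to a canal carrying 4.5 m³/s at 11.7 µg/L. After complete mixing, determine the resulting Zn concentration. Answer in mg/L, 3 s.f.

11.7 µg/L = 0.0117 mg/L.
By mass balance at complete mixing, C = (0.12·2.52 + 4.5·0.0117) / (0.12 + 4.5) = 0.355/4.62 = 0.07685 mg/L.

0.0769 mg/L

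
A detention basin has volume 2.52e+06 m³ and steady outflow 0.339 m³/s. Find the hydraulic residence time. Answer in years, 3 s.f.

Q = 0.339 m³/s × 3.156e+07 s/yr = 1.07e+07 m³/yr.
Hydraulic residence time τ = V/Q = 2.52e+06/1.07e+07 = 0.2356 yr.

0.236 yr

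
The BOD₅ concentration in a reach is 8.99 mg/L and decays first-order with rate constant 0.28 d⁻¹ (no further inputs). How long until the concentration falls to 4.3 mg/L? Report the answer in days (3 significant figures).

2.63 d

t = ln(C₀/C)/k = ln(8.99/4.3)/0.28 = 0.7375/0.28 = 2.634 d.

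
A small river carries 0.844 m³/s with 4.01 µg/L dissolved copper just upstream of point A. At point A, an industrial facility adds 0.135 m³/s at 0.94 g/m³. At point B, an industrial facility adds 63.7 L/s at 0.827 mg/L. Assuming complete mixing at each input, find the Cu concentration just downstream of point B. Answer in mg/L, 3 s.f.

4.01 µg/L = 0.00401 mg/L.
After input A: C = (0.844·0.00401 + 0.135·0.94) / 0.979 = 0.1331 mg/L.
63.7 L/s = 0.0637 m³/s.
After input B: C = (0.979·0.1331 + 0.0637·0.827) / 1.043 = 0.1755 mg/L.

0.175 mg/L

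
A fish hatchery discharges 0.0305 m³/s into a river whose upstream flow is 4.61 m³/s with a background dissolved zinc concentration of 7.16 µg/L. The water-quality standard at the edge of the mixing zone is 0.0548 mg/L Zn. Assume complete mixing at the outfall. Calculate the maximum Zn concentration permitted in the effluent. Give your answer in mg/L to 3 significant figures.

7.26 mg/L

7.16 µg/L = 0.00716 mg/L.
Mass balance: 0.0548·4.641 = 0.0305·Cₑ + 4.61·0.00716.
Cₑ = (0.2543 − 0.03301) / 0.0305 = 7.255 mg/L.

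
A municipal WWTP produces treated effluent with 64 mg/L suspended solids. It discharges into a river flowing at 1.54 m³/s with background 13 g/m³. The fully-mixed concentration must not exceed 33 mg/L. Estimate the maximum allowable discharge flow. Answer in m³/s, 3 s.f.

Mass balance at complete mixing: C_std·(Q_w + Q_r) = Q_w·C_e + Q_r·C_b.
Rearranging, Q_w = Q_r·(C_std − C_b)/(C_e − C_std) = 1.54·(33 − 13) / (64 − 33) = 0.9935 m³/s.

0.994 m³/s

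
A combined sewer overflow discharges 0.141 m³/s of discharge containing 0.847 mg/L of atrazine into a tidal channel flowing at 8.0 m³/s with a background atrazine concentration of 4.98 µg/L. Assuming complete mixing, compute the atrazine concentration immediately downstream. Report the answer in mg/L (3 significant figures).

4.98 µg/L = 0.00498 mg/L.
Conservation of mass across the mixing zone: C = (0.141·0.847 + 8·0.00498) / (0.141 + 8) = 0.1593/8.141 = 0.01956 mg/L.

0.0196 mg/L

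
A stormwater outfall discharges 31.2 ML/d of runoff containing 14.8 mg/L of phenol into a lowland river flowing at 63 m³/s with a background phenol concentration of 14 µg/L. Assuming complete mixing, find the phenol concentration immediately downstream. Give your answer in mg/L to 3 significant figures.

0.0983 mg/L

31.2 ML/d = 0.3611 m³/s.
14 µg/L = 0.014 mg/L.
Conservation of mass across the mixing zone: C = (0.3611·14.8 + 63·0.014) / (0.3611 + 63) = 6.226/63.36 = 0.09827 mg/L.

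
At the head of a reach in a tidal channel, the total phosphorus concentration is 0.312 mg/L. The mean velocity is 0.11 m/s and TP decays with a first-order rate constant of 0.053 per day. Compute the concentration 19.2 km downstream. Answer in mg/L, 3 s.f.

Travel time t = 19.2 km / 0.11 m/s = 1.92e+04/0.11 = 1.745e+05 s = 2.02 d.
First-order decay: C = 0.312·exp(−0.053·2.02) = 0.312·0.8985 = 0.2803 mg/L.

0.280 mg/L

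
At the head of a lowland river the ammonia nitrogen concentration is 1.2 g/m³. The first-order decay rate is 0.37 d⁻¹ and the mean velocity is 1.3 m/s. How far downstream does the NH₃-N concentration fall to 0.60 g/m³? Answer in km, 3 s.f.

210 km

From C = C₀·e^(−kt), t = ln(C₀/C)/k = ln(1.2/0.60)/0.37 = 0.6931/0.37 = 1.873 d.
Distance = v·t = 1.3 m/s × 1.619e+05 s = 2.104e+05 m = 210.4 km.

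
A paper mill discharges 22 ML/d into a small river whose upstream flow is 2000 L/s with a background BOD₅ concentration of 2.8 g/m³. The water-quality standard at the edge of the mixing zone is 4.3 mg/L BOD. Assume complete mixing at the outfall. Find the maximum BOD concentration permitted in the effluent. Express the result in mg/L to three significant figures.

16.1 mg/L

22 ML/d = 0.2546 m³/s.
2000 L/s = 2 m³/s.
Mass balance: 4.3·2.255 = 0.2546·Cₑ + 2·2.8.
Cₑ = (9.695 − 5.6) / 0.2546 = 16.08 mg/L.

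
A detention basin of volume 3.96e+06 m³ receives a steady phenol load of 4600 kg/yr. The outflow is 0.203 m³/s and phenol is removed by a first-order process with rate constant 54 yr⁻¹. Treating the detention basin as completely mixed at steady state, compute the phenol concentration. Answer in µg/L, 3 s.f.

20.9 µg/L

Outflow Q = 0.203 m³/s × 3.156e+07 s/yr = 6.406e+06 m³/yr.
Steady-state CSTR mass balance: W = Q·C + k·V·C, so C = W/(Q + kV).
Q + kV = 6.406e+06 + 54·3.96e+06 = 2.202e+08 m³/yr.
C = 4600/2.202e+08 = 2.089e-05 kg/m³ = 0.02089 mg/L = 20.89 µg/L.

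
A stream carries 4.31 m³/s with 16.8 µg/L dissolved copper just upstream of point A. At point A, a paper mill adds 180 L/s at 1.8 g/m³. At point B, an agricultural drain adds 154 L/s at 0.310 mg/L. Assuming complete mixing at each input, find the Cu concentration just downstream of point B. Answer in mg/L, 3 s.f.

0.0956 mg/L

16.8 µg/L = 0.0168 mg/L.
180 L/s = 0.18 m³/s.
After input A: C = (4.31·0.0168 + 0.18·1.8) / 4.49 = 0.08829 mg/L.
154 L/s = 0.154 m³/s.
After input B: C = (4.49·0.08829 + 0.154·0.31) / 4.644 = 0.09564 mg/L.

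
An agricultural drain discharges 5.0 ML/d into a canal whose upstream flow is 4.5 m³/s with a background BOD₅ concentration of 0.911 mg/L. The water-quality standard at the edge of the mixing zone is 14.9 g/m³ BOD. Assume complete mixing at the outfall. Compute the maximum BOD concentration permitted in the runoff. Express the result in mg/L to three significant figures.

5.0 ML/d = 0.05787 m³/s.
Mass balance: 14.9·4.558 = 0.05787·Cₑ + 4.5·0.911.
Cₑ = (67.91 − 4.099) / 0.05787 = 1103 mg/L.

1100 mg/L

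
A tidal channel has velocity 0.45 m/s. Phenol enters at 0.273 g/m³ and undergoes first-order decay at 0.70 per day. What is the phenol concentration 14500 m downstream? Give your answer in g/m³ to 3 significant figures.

0.210 g/m³

Travel time t = 14500 m / 0.45 m/s = 1.45e+04/0.45 = 3.222e+04 s = 0.3729 d.
First-order decay: C = 0.273·exp(−0.70·0.3729) = 0.273·0.7702 = 0.2103 g/m³.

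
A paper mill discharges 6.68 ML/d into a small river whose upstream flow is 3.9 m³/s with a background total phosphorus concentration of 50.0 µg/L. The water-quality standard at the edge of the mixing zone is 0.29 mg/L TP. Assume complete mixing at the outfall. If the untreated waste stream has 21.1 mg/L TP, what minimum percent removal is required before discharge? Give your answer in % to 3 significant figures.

6.68 ML/d = 0.07731 m³/s.
50.0 µg/L = 0.05 mg/L.
Mass balance: 0.29·3.977 = 0.07731·Cₑ + 3.9·0.05.
Cₑ = (1.153 − 0.195) / 0.07731 = 12.4 mg/L.
Required removal = 1 − 12.4/21.1 = 41.25 %.

41.2 %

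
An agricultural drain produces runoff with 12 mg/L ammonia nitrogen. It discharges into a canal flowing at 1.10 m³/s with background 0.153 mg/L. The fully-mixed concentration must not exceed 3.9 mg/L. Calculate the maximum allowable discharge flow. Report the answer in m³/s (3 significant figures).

0.509 m³/s

Mass balance at complete mixing: C_std·(Q_w + Q_r) = Q_w·C_e + Q_r·C_b.
Rearranging, Q_w = Q_r·(C_std − C_b)/(C_e − C_std) = 1.10·(3.9 − 0.153) / (12 − 3.9) = 0.5089 m³/s.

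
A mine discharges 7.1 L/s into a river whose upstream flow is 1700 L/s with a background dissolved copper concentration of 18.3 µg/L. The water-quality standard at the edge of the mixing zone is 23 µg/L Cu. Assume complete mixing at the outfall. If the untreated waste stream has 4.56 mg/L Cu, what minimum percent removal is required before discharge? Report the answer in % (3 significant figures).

74.8 %

7.1 L/s = 0.0071 m³/s.
1700 L/s = 1.7 m³/s.
18.3 µg/L = 0.0183 mg/L.
23 µg/L = 0.023 mg/L.
Mass balance: 0.023·1.707 = 0.0071·Cₑ + 1.7·0.0183.
Cₑ = (0.03926 − 0.03111) / 0.0071 = 1.148 mg/L.
Required removal = 1 − 1.148/4.56 = 74.82 %.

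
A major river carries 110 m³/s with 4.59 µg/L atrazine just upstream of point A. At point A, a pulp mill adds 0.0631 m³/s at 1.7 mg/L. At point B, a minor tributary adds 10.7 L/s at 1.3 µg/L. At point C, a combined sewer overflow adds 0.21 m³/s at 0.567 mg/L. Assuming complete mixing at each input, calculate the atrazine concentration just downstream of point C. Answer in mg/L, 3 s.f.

0.00663 mg/L

4.59 µg/L = 0.00459 mg/L.
After input A: C = (110·0.00459 + 0.0631·1.7) / 110.1 = 0.005562 mg/L.
10.7 L/s = 0.0107 m³/s.
1.3 µg/L = 0.0013 mg/L.
After input B: C = (110.1·0.005562 + 0.0107·0.0013) / 110.1 = 0.005562 mg/L.
After input C: C = (110.1·0.005562 + 0.21·0.567) / 110.3 = 0.006631 mg/L.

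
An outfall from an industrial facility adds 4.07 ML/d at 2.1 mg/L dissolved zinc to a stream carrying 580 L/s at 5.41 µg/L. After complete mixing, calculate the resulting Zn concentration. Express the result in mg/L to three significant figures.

4.07 ML/d = 0.04711 m³/s.
580 L/s = 0.58 m³/s.
5.41 µg/L = 0.00541 mg/L.
Conservation of mass across the mixing zone: C = (0.04711·2.1 + 0.58·0.00541) / (0.04711 + 0.58) = 0.1021/0.6271 = 0.1627 mg/L.

0.163 mg/L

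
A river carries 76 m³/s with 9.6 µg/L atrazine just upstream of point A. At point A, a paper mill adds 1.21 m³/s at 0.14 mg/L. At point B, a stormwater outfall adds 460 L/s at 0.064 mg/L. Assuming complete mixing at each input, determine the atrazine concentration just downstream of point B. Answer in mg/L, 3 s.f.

0.0120 mg/L

9.6 µg/L = 0.0096 mg/L.
After input A: C = (76·0.0096 + 1.21·0.14) / 77.21 = 0.01164 mg/L.
460 L/s = 0.46 m³/s.
After input B: C = (77.21·0.01164 + 0.46·0.064) / 77.67 = 0.01195 mg/L.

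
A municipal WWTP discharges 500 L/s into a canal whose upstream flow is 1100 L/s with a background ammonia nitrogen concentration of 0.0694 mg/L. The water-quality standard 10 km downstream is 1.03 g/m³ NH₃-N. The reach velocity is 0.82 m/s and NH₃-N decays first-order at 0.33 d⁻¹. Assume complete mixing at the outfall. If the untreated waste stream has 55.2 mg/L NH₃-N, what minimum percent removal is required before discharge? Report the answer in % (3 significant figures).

500 L/s = 0.5 m³/s.
1100 L/s = 1.1 m³/s.
Travel time to the compliance point: t = 1e+04/0.82 = 1.22e+04 s = 0.1411 d; decay factor exp(−0.33·0.1411) = 0.9545.
So the concentration just after mixing may be at most 1.03/0.9545 = 1.079 mg/L.
Mass balance: 1.079·1.6 = 0.5·Cₑ + 1.1·0.0694.
Cₑ = (1.727 − 0.07634) / 0.5 = 3.3 mg/L.
Required removal = 1 − 3.3/55.2 = 94.02 %.

94.0 %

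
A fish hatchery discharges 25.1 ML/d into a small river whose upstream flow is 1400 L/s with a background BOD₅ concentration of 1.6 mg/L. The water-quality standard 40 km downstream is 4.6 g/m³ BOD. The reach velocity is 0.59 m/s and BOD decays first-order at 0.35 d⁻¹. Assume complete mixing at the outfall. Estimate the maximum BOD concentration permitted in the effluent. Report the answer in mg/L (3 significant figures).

27.5 mg/L

25.1 ML/d = 0.2905 m³/s.
1400 L/s = 1.4 m³/s.
Travel time to the compliance point: t = 4e+04/0.59 = 6.78e+04 s = 0.7847 d; decay factor exp(−0.35·0.7847) = 0.7598.
So the concentration just after mixing may be at most 4.6/0.7598 = 6.054 mg/L.
Mass balance: 6.054·1.691 = 0.2905·Cₑ + 1.4·1.6.
Cₑ = (10.23 − 2.24) / 0.2905 = 27.52 mg/L.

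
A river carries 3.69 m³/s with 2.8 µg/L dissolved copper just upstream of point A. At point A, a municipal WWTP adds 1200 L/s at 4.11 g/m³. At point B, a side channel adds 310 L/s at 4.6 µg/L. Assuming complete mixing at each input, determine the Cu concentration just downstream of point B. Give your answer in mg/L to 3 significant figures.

2.8 µg/L = 0.0028 mg/L.
1200 L/s = 1.2 m³/s.
After input A: C = (3.69·0.0028 + 1.2·4.11) / 4.89 = 1.011 mg/L.
310 L/s = 0.31 m³/s.
4.6 µg/L = 0.0046 mg/L.
After input B: C = (4.89·1.011 + 0.31·0.0046) / 5.2 = 0.9507 mg/L.

0.951 mg/L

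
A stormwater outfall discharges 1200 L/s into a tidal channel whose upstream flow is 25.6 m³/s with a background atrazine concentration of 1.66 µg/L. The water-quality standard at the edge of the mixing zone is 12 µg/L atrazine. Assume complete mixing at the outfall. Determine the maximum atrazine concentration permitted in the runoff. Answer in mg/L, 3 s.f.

1200 L/s = 1.2 m³/s.
1.66 µg/L = 0.00166 mg/L.
12 µg/L = 0.012 mg/L.
Mass balance: 0.012·26.8 = 1.2·Cₑ + 25.6·0.00166.
Cₑ = (0.3216 − 0.0425) / 1.2 = 0.2326 mg/L.

0.233 mg/L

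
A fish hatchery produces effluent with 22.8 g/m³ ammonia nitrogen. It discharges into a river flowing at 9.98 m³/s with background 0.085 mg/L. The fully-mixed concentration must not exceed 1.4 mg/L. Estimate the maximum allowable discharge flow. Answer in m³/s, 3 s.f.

Mass balance at complete mixing: C_std·(Q_w + Q_r) = Q_w·C_e + Q_r·C_b.
Rearranging, Q_w = Q_r·(C_std − C_b)/(C_e − C_std) = 9.98·(1.4 − 0.085) / (22.8 − 1.4) = 0.6133 m³/s.

0.613 m³/s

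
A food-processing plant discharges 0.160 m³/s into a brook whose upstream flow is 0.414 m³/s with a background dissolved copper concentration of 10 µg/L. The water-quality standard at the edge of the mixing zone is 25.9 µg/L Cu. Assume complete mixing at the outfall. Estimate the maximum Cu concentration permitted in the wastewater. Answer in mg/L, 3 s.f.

0.0670 mg/L

10 µg/L = 0.01 mg/L.
25.9 µg/L = 0.0259 mg/L.
Mass balance: 0.0259·0.574 = 0.16·Cₑ + 0.414·0.01.
Cₑ = (0.01487 − 0.00414) / 0.16 = 0.06704 mg/L.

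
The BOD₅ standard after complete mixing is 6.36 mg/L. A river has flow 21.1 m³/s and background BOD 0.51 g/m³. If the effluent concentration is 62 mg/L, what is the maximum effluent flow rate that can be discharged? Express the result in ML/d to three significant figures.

192 ML/d

Mass balance at complete mixing: C_std·(Q_w + Q_r) = Q_w·C_e + Q_r·C_b.
Rearranging, Q_w = Q_r·(C_std − C_b)/(C_e − C_std) = 21.1·(6.36 − 0.51) / (62 − 6.36) = 2.218 m³/s.
= 191.7 ML/d.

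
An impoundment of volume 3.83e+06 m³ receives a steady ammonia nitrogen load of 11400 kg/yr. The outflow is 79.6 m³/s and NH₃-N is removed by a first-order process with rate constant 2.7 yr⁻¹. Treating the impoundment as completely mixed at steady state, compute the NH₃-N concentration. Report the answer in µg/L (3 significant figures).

Outflow Q = 79.6 m³/s × 3.156e+07 s/yr = 2.512e+09 m³/yr.
Steady-state CSTR mass balance: W = Q·C + k·V·C, so C = W/(Q + kV).
Q + kV = 2.512e+09 + 2.7·3.83e+06 = 2.522e+09 m³/yr.
C = 11400/2.522e+09 = 4.52e-06 kg/m³ = 0.00452 mg/L = 4.52 µg/L.

4.52 µg/L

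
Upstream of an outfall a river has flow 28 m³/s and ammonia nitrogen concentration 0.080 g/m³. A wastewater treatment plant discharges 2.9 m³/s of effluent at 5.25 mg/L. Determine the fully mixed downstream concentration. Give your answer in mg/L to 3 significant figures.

By mass balance at complete mixing, C = (2.9·5.25 + 28·0.08) / (2.9 + 28) = 17.46/30.9 = 0.5652 mg/L.

0.565 mg/L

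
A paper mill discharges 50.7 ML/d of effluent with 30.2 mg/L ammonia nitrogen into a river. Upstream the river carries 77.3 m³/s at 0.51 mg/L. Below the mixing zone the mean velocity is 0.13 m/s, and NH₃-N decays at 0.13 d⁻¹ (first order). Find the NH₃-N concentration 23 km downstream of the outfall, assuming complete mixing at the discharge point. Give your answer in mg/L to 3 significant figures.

0.562 mg/L

50.7 ML/d = 0.5868 m³/s.
After complete mixing, C₀ = (0.5868·30.2 + 77.3·0.51) / 77.89 = 0.7337 mg/L.
Travel time t = 2.3e+04 m / 0.13 m/s = 1.769e+05 s = 2.048 d.
C = 0.7337·exp(−0.13·2.048) = 0.7337·0.7663 = 0.5622 mg/L.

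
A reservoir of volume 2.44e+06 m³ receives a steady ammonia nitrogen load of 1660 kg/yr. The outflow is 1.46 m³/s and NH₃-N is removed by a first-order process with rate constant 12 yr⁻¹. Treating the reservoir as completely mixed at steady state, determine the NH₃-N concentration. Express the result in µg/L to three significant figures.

22.0 µg/L

Outflow Q = 1.46 m³/s × 3.156e+07 s/yr = 4.607e+07 m³/yr.
Steady-state CSTR mass balance: W = Q·C + k·V·C, so C = W/(Q + kV).
Q + kV = 4.607e+07 + 12·2.44e+06 = 7.535e+07 m³/yr.
C = 1660/7.535e+07 = 2.203e-05 kg/m³ = 0.02203 mg/L = 22.03 µg/L.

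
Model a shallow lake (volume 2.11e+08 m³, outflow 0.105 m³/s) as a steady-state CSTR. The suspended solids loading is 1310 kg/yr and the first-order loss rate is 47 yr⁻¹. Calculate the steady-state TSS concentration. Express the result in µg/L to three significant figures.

Outflow Q = 0.105 m³/s × 3.156e+07 s/yr = 3.314e+06 m³/yr.
Steady-state CSTR mass balance: W = Q·C + k·V·C, so C = W/(Q + kV).
Q + kV = 3.314e+06 + 47·2.11e+08 = 9.92e+09 m³/yr.
C = 1310/9.92e+09 = 1.321e-07 kg/m³ = 0.0001321 mg/L = 0.1321 µg/L.

0.132 µg/L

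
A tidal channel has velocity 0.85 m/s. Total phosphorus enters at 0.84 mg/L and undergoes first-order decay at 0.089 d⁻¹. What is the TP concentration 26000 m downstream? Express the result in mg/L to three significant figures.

Travel time t = 26000 m / 0.85 m/s = 2.6e+04/0.85 = 3.059e+04 s = 0.354 d.
First-order decay: C = 0.84·exp(−0.089·0.354) = 0.84·0.969 = 0.8139 mg/L.

0.814 mg/L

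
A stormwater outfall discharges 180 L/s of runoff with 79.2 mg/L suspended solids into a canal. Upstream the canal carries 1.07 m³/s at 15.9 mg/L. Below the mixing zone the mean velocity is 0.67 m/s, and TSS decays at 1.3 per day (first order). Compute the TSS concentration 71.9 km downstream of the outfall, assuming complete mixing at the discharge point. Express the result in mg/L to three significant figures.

180 L/s = 0.18 m³/s.
After complete mixing, C₀ = (0.18·79.2 + 1.07·15.9) / 1.25 = 25.02 mg/L.
Travel time t = 7.19e+04 m / 0.67 m/s = 1.073e+05 s = 1.242 d.
C = 25.02·exp(−1.3·1.242) = 25.02·0.199 = 4.977 mg/L.

4.98 mg/L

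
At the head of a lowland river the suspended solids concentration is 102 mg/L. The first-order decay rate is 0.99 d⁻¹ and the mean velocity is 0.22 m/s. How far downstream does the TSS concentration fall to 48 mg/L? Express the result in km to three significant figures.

14.5 km

From C = C₀·e^(−kt), t = ln(C₀/C)/k = ln(102/48)/0.99 = 0.7538/0.99 = 0.7614 d.
Distance = v·t = 0.22 m/s × 6.578e+04 s = 1.447e+04 m = 14.47 km.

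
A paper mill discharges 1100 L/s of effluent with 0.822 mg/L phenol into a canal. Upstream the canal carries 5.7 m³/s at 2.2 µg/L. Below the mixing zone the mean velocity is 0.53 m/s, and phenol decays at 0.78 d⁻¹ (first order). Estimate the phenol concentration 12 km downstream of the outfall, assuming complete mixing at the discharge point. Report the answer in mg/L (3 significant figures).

1100 L/s = 1.1 m³/s.
2.2 µg/L = 0.0022 mg/L.
After complete mixing, C₀ = (1.1·0.822 + 5.7·0.0022) / 6.8 = 0.1348 mg/L.
Travel time t = 1.2e+04 m / 0.53 m/s = 2.264e+04 s = 0.2621 d.
C = 0.1348·exp(−0.78·0.2621) = 0.1348·0.8151 = 0.1099 mg/L.

0.110 mg/L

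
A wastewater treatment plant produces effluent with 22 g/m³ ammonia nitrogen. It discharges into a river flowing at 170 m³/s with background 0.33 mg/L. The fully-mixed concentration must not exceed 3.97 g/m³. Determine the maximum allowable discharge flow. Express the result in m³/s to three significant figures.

Mass balance at complete mixing: C_std·(Q_w + Q_r) = Q_w·C_e + Q_r·C_b.
Rearranging, Q_w = Q_r·(C_std − C_b)/(C_e − C_std) = 170·(3.97 − 0.33) / (22 − 3.97) = 34.32 m³/s.

34.3 m³/s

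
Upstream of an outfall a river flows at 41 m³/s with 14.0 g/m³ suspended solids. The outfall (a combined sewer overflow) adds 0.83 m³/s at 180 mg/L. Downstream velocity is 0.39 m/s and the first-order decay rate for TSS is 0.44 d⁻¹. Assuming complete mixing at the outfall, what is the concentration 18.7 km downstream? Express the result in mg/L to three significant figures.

After complete mixing, C₀ = (0.83·180 + 41·14) / 41.83 = 17.29 mg/L.
Travel time t = 1.87e+04 m / 0.39 m/s = 4.795e+04 s = 0.555 d.
C = 17.29·exp(−0.44·0.555) = 17.29·0.7833 = 13.55 mg/L.

13.5 mg/L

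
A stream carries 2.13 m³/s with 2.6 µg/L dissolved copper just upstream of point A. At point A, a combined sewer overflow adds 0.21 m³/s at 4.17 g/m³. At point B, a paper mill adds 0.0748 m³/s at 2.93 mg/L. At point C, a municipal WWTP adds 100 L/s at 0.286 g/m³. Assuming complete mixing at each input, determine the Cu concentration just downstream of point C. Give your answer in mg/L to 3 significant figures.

0.449 mg/L

2.6 µg/L = 0.0026 mg/L.
After input A: C = (2.13·0.0026 + 0.21·4.17) / 2.34 = 0.3766 mg/L.
After input B: C = (2.34·0.3766 + 0.0748·2.93) / 2.415 = 0.4557 mg/L.
100 L/s = 0.1 m³/s.
After input C: C = (2.415·0.4557 + 0.1·0.286) / 2.515 = 0.4489 mg/L.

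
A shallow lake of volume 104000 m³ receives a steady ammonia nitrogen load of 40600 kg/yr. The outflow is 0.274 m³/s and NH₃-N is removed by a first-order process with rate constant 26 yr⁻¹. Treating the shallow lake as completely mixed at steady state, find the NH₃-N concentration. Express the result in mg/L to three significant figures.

3.58 mg/L

Outflow Q = 0.274 m³/s × 3.156e+07 s/yr = 8.647e+06 m³/yr.
Steady-state CSTR mass balance: W = Q·C + k·V·C, so C = W/(Q + kV).
Q + kV = 8.647e+06 + 26·104000 = 1.135e+07 m³/yr.
C = 40600/1.135e+07 = 0.003577 kg/m³ = 3.577 mg/L.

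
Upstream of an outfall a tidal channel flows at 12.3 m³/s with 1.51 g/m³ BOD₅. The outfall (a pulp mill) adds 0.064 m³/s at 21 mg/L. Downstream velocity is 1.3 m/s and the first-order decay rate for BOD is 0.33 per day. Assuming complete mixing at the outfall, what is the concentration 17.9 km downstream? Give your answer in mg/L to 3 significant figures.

1.53 mg/L

After complete mixing, C₀ = (0.064·21 + 12.3·1.51) / 12.36 = 1.611 mg/L.
Travel time t = 1.79e+04 m / 1.3 m/s = 1.377e+04 s = 0.1594 d.
C = 1.611·exp(−0.33·0.1594) = 1.611·0.9488 = 1.528 mg/L.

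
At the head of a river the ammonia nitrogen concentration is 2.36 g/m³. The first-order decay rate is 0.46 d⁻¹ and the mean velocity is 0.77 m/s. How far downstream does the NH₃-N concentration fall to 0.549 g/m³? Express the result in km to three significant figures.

211 km

From C = C₀·e^(−kt), t = ln(C₀/C)/k = ln(2.36/0.549)/0.46 = 1.458/0.46 = 3.17 d.
Distance = v·t = 0.77 m/s × 2.739e+05 s = 2.109e+05 m = 210.9 km.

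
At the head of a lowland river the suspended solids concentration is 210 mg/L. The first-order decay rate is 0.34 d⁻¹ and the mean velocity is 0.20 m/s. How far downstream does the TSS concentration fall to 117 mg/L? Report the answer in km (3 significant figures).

29.7 km

From C = C₀·e^(−kt), t = ln(C₀/C)/k = ln(210/117)/0.34 = 0.5849/0.34 = 1.72 d.
Distance = v·t = 0.20 m/s × 1.486e+05 s = 2.973e+04 m = 29.73 km.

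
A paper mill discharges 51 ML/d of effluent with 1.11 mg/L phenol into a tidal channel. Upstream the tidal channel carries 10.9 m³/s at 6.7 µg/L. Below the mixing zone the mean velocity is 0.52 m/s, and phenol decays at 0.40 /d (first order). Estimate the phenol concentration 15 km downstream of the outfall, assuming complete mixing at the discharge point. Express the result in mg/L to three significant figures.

51 ML/d = 0.5903 m³/s.
6.7 µg/L = 0.0067 mg/L.
After complete mixing, C₀ = (0.5903·1.11 + 10.9·0.0067) / 11.49 = 0.06338 mg/L.
Travel time t = 1.5e+04 m / 0.52 m/s = 2.885e+04 s = 0.3339 d.
C = 0.06338·exp(−0.40·0.3339) = 0.06338·0.875 = 0.05546 mg/L.

0.0555 mg/L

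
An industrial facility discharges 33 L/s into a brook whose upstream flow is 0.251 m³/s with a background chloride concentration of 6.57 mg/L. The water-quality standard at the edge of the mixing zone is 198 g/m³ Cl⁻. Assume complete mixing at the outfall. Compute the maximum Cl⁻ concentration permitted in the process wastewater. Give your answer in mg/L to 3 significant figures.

1650 mg/L

33 L/s = 0.033 m³/s.
Mass balance: 198·0.284 = 0.033·Cₑ + 0.251·6.57.
Cₑ = (56.23 − 1.649) / 0.033 = 1654 mg/L.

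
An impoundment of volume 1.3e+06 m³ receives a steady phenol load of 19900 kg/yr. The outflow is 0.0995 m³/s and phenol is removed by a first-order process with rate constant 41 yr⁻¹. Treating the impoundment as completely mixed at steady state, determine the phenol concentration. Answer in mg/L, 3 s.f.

0.353 mg/L

Outflow Q = 0.0995 m³/s × 3.156e+07 s/yr = 3.14e+06 m³/yr.
Steady-state CSTR mass balance: W = Q·C + k·V·C, so C = W/(Q + kV).
Q + kV = 3.14e+06 + 41·1.3e+06 = 5.644e+07 m³/yr.
C = 19900/5.644e+07 = 0.0003526 kg/m³ = 0.3526 mg/L.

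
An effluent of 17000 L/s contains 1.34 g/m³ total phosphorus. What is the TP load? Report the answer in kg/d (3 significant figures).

1970 kg/d

17000 L/s = 17 m³/s.
Mass flux = Q·C = 17 m³/s × 1.34 g/m³ = 22.78 g/s.
= 22.78 g/s × 86.4 = 1968 kg/d.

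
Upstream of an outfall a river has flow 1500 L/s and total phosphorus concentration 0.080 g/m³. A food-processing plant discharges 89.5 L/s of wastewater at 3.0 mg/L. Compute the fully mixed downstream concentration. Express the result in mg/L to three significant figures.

89.5 L/s = 0.0895 m³/s.
1500 L/s = 1.5 m³/s.
Conservation of mass across the mixing zone: C = (0.0895·3 + 1.5·0.08) / (0.0895 + 1.5) = 0.3885/1.589 = 0.2444 mg/L.

0.244 mg/L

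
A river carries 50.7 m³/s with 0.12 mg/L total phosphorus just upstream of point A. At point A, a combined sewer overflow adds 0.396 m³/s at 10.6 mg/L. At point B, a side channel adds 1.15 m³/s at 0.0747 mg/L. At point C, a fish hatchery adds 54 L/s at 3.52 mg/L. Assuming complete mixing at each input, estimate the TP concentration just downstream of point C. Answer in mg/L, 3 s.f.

After input A: C = (50.7·0.12 + 0.396·10.6) / 51.1 = 0.2012 mg/L.
After input B: C = (51.1·0.2012 + 1.15·0.0747) / 52.25 = 0.1984 mg/L.
54 L/s = 0.054 m³/s.
After input C: C = (52.25·0.1984 + 0.054·3.52) / 52.3 = 0.2019 mg/L.

0.202 mg/L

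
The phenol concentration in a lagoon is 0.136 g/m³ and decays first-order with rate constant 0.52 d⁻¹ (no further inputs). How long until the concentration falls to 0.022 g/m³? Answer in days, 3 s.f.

3.50 d

t = ln(C₀/C)/k = ln(0.136/0.022)/0.52 = 1.822/0.52 = 3.503 d.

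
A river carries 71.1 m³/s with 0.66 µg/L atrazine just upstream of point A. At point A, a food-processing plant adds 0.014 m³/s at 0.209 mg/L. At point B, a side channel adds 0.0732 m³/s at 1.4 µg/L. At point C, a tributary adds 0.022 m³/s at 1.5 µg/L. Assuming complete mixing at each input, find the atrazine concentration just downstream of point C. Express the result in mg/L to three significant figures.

0.000702 mg/L

0.66 µg/L = 0.00066 mg/L.
After input A: C = (71.1·0.00066 + 0.014·0.209) / 71.11 = 0.000701 mg/L.
1.4 µg/L = 0.0014 mg/L.
After input B: C = (71.11·0.000701 + 0.0732·0.0014) / 71.19 = 0.0007017 mg/L.
1.5 µg/L = 0.0015 mg/L.
After input C: C = (71.19·0.0007017 + 0.022·0.0015) / 71.21 = 0.000702 mg/L.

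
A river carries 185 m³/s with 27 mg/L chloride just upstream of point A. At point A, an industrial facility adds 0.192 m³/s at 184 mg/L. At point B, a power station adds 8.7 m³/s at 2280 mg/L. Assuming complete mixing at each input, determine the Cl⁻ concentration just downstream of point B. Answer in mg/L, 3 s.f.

After input A: C = (185·27 + 0.192·184) / 185.2 = 27.16 mg/L.
After input B: C = (185.2·27.16 + 8.7·2280) / 193.9 = 128.2 mg/L.

128 mg/L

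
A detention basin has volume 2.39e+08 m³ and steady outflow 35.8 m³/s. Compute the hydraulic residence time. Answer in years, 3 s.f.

Q = 35.8 m³/s × 3.156e+07 s/yr = 1.13e+09 m³/yr.
Hydraulic residence time τ = V/Q = 2.39e+08/1.13e+09 = 0.2115 yr.

0.212 yr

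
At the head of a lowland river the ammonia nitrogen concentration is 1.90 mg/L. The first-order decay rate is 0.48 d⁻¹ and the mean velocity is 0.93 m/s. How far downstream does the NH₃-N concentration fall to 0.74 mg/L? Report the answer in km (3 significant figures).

158 km

From C = C₀·e^(−kt), t = ln(C₀/C)/k = ln(1.90/0.74)/0.48 = 0.943/0.48 = 1.964 d.
Distance = v·t = 0.93 m/s × 1.697e+05 s = 1.579e+05 m = 157.9 km.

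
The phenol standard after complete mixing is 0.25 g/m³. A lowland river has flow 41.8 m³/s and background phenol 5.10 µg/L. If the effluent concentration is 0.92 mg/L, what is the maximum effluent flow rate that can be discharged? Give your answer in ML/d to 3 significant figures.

5.10 µg/L = 0.0051 mg/L.
Mass balance at complete mixing: C_std·(Q_w + Q_r) = Q_w·C_e + Q_r·C_b.
Rearranging, Q_w = Q_r·(C_std − C_b)/(C_e − C_std) = 41.8·(0.25 − 0.0051) / (0.92 − 0.25) = 15.28 m³/s.
= 1320 ML/d.

1320 ML/d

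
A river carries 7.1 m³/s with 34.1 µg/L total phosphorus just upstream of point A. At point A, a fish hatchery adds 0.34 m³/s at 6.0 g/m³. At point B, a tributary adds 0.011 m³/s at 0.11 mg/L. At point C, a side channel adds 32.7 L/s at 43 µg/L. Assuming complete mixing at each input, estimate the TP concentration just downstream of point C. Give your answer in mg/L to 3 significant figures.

0.305 mg/L

34.1 µg/L = 0.0341 mg/L.
After input A: C = (7.1·0.0341 + 0.34·6) / 7.44 = 0.3067 mg/L.
After input B: C = (7.44·0.3067 + 0.011·0.11) / 7.451 = 0.3064 mg/L.
32.7 L/s = 0.0327 m³/s.
43 µg/L = 0.043 mg/L.
After input C: C = (7.451·0.3064 + 0.0327·0.043) / 7.484 = 0.3053 mg/L.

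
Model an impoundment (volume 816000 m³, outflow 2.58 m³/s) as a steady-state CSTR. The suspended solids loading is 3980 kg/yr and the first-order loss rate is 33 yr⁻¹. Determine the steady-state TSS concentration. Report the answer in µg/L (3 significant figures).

Outflow Q = 2.58 m³/s × 3.156e+07 s/yr = 8.142e+07 m³/yr.
Steady-state CSTR mass balance: W = Q·C + k·V·C, so C = W/(Q + kV).
Q + kV = 8.142e+07 + 33·816000 = 1.083e+08 m³/yr.
C = 3980/1.083e+08 = 3.673e-05 kg/m³ = 0.03673 mg/L = 36.73 µg/L.

36.7 µg/L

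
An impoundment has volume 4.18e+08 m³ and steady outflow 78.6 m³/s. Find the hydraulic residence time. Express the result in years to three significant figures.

Q = 78.6 m³/s × 3.156e+07 s/yr = 2.48e+09 m³/yr.
Hydraulic residence time τ = V/Q = 4.18e+08/2.48e+09 = 0.1685 yr.

0.169 yr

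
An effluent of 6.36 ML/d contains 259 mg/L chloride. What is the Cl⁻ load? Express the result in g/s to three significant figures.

19.1 g/s

6.36 ML/d = 0.07361 m³/s.
Mass flux = Q·C = 0.07361 m³/s × 259 g/m³ = 19.07 g/s.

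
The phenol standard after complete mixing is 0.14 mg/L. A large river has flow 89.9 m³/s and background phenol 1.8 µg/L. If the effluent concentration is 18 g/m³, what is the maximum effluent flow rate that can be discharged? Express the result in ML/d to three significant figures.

1.8 µg/L = 0.0018 mg/L.
Mass balance at complete mixing: C_std·(Q_w + Q_r) = Q_w·C_e + Q_r·C_b.
Rearranging, Q_w = Q_r·(C_std − C_b)/(C_e − C_std) = 89.9·(0.14 − 0.0018) / (18 − 0.14) = 0.6956 m³/s.
= 60.1 ML/d.

60.1 ML/d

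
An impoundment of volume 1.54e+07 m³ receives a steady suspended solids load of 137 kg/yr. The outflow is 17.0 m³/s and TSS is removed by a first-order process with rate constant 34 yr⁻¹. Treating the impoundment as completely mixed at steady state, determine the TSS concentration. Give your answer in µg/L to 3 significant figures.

0.129 µg/L

Outflow Q = 17.0 m³/s × 3.156e+07 s/yr = 5.365e+08 m³/yr.
Steady-state CSTR mass balance: W = Q·C + k·V·C, so C = W/(Q + kV).
Q + kV = 5.365e+08 + 34·1.54e+07 = 1.06e+09 m³/yr.
C = 137/1.06e+09 = 1.292e-07 kg/m³ = 0.0001292 mg/L = 0.1292 µg/L.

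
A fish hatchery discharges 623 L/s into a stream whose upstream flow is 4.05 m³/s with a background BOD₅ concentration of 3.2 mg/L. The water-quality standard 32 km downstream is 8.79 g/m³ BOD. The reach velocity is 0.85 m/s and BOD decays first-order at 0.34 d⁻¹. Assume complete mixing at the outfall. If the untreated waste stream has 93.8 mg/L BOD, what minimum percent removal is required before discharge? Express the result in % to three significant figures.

40.7 %

623 L/s = 0.623 m³/s.
Travel time to the compliance point: t = 3.2e+04/0.85 = 3.765e+04 s = 0.4357 d; decay factor exp(−0.34·0.4357) = 0.8623.
So the concentration just after mixing may be at most 8.79/0.8623 = 10.19 mg/L.
Mass balance: 10.19·4.673 = 0.623·Cₑ + 4.05·3.2.
Cₑ = (47.63 − 12.96) / 0.623 = 55.66 mg/L.
Required removal = 1 − 55.66/93.8 = 40.66 %.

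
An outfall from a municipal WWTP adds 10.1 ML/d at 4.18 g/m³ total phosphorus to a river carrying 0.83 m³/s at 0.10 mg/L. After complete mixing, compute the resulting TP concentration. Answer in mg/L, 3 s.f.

0.604 mg/L

10.1 ML/d = 0.1169 m³/s.
By mass balance at complete mixing, C = (0.1169·4.18 + 0.83·0.1) / (0.1169 + 0.83) = 0.5716/0.9469 = 0.6037 mg/L.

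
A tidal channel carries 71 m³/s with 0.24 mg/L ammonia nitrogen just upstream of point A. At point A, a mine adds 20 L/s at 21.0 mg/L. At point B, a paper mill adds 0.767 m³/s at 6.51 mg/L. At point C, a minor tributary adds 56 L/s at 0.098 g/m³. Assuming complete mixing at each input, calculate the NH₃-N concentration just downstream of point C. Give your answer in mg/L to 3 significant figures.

20 L/s = 0.02 m³/s.
After input A: C = (71·0.24 + 0.02·21) / 71.02 = 0.2458 mg/L.
After input B: C = (71.02·0.2458 + 0.767·6.51) / 71.79 = 0.3128 mg/L.
56 L/s = 0.056 m³/s.
After input C: C = (71.79·0.3128 + 0.056·0.098) / 71.84 = 0.3126 mg/L.

0.313 mg/L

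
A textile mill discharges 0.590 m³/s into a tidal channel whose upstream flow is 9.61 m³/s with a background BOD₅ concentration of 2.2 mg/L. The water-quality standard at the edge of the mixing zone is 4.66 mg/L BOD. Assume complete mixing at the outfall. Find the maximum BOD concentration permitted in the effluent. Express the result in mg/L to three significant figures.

44.7 mg/L

Mass balance: 4.66·10.2 = 0.59·Cₑ + 9.61·2.2.
Cₑ = (47.53 − 21.14) / 0.59 = 44.73 mg/L.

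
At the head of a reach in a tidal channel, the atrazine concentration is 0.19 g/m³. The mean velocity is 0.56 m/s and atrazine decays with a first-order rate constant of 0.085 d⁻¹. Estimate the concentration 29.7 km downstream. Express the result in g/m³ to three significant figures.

Travel time t = 29.7 km / 0.56 m/s = 2.97e+04/0.56 = 5.304e+04 s = 0.6138 d.
First-order decay: C = 0.19·exp(−0.085·0.6138) = 0.19·0.9492 = 0.1803 g/m³.

0.180 g/m³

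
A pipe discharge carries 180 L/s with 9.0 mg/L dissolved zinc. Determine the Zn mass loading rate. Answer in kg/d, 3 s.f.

180 L/s = 0.18 m³/s.
Mass flux = Q·C = 0.18 m³/s × 9 g/m³ = 1.62 g/s.
= 1.62 g/s × 86.4 = 140 kg/d.

140 kg/d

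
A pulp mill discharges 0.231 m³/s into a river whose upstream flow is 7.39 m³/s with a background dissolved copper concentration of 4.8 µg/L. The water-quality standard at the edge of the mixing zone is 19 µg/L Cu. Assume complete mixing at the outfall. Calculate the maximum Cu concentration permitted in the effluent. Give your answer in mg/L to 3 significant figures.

0.473 mg/L

4.8 µg/L = 0.0048 mg/L.
19 µg/L = 0.019 mg/L.
Mass balance: 0.019·7.621 = 0.231·Cₑ + 7.39·0.0048.
Cₑ = (0.1448 − 0.03547) / 0.231 = 0.4733 mg/L.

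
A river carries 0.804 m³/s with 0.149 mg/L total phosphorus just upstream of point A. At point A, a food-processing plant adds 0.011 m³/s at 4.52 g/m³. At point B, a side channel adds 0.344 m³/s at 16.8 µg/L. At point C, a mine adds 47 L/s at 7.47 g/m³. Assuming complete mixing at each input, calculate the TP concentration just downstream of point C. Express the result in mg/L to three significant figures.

0.436 mg/L

After input A: C = (0.804·0.149 + 0.011·4.52) / 0.815 = 0.208 mg/L.
16.8 µg/L = 0.0168 mg/L.
After input B: C = (0.815·0.208 + 0.344·0.0168) / 1.159 = 0.1512 mg/L.
47 L/s = 0.047 m³/s.
After input C: C = (1.159·0.1512 + 0.047·7.47) / 1.206 = 0.4365 mg/L.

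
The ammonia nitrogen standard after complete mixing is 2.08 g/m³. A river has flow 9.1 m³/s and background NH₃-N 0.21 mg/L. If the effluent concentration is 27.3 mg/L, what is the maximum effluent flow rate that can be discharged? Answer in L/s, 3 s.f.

675 L/s

Mass balance at complete mixing: C_std·(Q_w + Q_r) = Q_w·C_e + Q_r·C_b.
Rearranging, Q_w = Q_r·(C_std − C_b)/(C_e − C_std) = 9.1·(2.08 − 0.21) / (27.3 − 2.08) = 0.6747 m³/s.
= 674.7 L/s.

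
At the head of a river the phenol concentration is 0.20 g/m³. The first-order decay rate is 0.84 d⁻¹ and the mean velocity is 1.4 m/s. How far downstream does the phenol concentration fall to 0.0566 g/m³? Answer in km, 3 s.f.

182 km

From C = C₀·e^(−kt), t = ln(C₀/C)/k = ln(0.20/0.0566)/0.84 = 1.262/0.84 = 1.503 d.
Distance = v·t = 1.4 m/s × 1.298e+05 s = 1.818e+05 m = 181.8 km.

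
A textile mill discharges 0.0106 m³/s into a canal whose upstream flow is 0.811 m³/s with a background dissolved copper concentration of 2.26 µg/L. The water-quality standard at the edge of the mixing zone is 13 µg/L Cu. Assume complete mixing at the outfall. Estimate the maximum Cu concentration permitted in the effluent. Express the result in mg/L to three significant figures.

0.835 mg/L

2.26 µg/L = 0.00226 mg/L.
13 µg/L = 0.013 mg/L.
Mass balance: 0.013·0.8216 = 0.0106·Cₑ + 0.811·0.00226.
Cₑ = (0.01068 − 0.001833) / 0.0106 = 0.8347 mg/L.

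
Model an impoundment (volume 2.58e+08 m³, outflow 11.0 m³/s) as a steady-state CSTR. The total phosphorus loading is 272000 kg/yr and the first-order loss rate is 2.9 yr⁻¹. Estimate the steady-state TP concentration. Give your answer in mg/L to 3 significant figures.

0.248 mg/L

Outflow Q = 11.0 m³/s × 3.156e+07 s/yr = 3.471e+08 m³/yr.
Steady-state CSTR mass balance: W = Q·C + k·V·C, so C = W/(Q + kV).
Q + kV = 3.471e+08 + 2.9·2.58e+08 = 1.095e+09 m³/yr.
C = 272000/1.095e+09 = 0.0002483 kg/m³ = 0.2483 mg/L.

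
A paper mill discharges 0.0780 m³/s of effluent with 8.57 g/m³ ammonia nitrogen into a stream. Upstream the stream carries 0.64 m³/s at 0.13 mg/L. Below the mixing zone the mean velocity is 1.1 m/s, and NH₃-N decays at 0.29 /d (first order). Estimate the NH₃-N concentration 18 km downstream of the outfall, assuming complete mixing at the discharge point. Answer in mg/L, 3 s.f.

After complete mixing, C₀ = (0.078·8.57 + 0.64·0.13) / 0.718 = 1.047 mg/L.
Travel time t = 1.8e+04 m / 1.1 m/s = 1.636e+04 s = 0.1894 d.
C = 1.047·exp(−0.29·0.1894) = 1.047·0.9466 = 0.9909 mg/L.

0.991 mg/L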